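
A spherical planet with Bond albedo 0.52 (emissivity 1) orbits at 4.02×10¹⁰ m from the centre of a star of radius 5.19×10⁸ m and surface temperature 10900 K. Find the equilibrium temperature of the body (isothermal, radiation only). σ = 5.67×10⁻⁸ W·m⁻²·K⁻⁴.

The star's surface emits σT_*⁴; at distance d the flux is S = σT_*⁴(R_*/d)².
S = 5.67×10⁻⁸·(10900)⁴·(5.19×10⁸/4.02×10¹⁰)² = 1.334×10⁵ W/m².
For an isothermal sphere T⁴ = (1−a)S/(4σ) = 2.823×10¹¹ K⁴.

T ≈ 729 K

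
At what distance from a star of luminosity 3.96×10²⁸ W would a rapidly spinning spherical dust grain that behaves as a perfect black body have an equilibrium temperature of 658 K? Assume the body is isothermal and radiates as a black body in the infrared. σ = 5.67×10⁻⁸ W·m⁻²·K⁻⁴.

For an isothermal black-emitting sphere, (1−a)S·πr² = σ·4πr²·T⁴ ⇒ S = 4σT⁴/(1−a).
S = 4·5.67×10⁻⁸·(658)⁴/1.00 = 42520 W/m².
Flux falls as S = L/(4πd²), so d = √(L/(4πS)) = √(3.96×10²⁸/(4π·42520)).

d ≈ 2.72×10¹¹ m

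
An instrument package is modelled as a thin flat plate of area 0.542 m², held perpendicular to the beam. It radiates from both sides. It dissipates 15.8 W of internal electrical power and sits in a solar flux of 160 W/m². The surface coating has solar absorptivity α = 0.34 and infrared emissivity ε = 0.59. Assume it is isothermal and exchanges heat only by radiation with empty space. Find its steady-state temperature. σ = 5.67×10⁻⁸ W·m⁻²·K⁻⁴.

T ≈ 188 K

At steady state, absorbed solar power + internal power = radiated power.
Absorbed: α·S·A_cross = 0.34·160·0.5420 = 29.48 W (cross-section A).
Total input = 29.48 + 15.8 = 45.28 W.
Radiated: εσ·A_surf·T⁴ with A_surf = 2A = 1.084 m².
T⁴ = 45.28/(0.59·5.67×10⁻⁸·1.084) = 1.249×10⁹ K⁴.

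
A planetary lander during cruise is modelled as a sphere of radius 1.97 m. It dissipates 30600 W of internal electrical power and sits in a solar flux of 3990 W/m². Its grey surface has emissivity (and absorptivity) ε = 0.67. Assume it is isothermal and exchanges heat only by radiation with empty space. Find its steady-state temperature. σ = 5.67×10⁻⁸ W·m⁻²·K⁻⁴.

At steady state, absorbed solar power + internal power = radiated power.
Absorbed: α·S·A_cross = 0.67·3990·12.19 = 32590 W (cross-section πr²).
Total input = 32590 + 30600 = 63190 W.
Radiated: εσ·A_surf·T⁴ with A_surf = 4πr² = 48.77 m².
T⁴ = 63190/(0.67·5.67×10⁻⁸·48.77) = 3.411×10¹⁰ K⁴.

T ≈ 430 K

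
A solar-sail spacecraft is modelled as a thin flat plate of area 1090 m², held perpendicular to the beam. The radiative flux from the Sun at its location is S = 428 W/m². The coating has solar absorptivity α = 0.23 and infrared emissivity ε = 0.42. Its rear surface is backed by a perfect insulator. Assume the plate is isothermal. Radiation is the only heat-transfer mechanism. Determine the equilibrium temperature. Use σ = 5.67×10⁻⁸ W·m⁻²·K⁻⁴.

T ≈ 254 K

At equilibrium, absorbed power = emitted power.
Absorbing cross-section = A = 1090 m²; emitting surface = A = 1090 m² (ratio 1).
αS·A_cross = εσ·A_surf·T⁴  ⇒  T⁴ = αS/(ε·1σ).
T⁴ = 0.230·428/(0.42·1·5.67×10⁻⁸) = 4.134×10⁹ K⁴.
T = (4.134×10⁹)^(1/4).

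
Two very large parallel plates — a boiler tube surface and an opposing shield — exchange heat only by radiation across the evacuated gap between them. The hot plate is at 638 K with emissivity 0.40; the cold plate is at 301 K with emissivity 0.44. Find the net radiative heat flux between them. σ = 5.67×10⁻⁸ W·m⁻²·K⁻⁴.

For two infinite grey parallel plates, q = σ(T₁⁴ − T₂⁴)/(1/ε₁ + 1/ε₂ − 1).
T₁⁴ − T₂⁴ = 1.657×10¹¹ − 8.209×10⁹ = 1.575×10¹¹ K⁴.
1/ε₁ + 1/ε₂ − 1 = 2.500 + 2.273 − 1 = 3.773.
q = 5.67×10⁻⁸ × 1.575×10¹¹ / 3.773.

q ≈ 2370 W/m²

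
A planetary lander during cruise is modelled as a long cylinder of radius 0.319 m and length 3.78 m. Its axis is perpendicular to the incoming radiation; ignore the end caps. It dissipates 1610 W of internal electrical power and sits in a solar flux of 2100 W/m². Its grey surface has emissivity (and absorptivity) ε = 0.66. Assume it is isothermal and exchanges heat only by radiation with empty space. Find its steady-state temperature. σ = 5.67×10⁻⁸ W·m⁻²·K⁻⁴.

At steady state, absorbed solar power + internal power = radiated power.
Absorbed: α·S·A_cross = 0.66·2100·2.412 = 3343 W (cross-section 2rL).
Total input = 3343 + 1610 = 4953 W.
Radiated: εσ·A_surf·T⁴ with A_surf = 2πrL = 7.576 m².
T⁴ = 4953/(0.66·5.67×10⁻⁸·7.576) = 1.747×10¹⁰ K⁴.

T ≈ 364 K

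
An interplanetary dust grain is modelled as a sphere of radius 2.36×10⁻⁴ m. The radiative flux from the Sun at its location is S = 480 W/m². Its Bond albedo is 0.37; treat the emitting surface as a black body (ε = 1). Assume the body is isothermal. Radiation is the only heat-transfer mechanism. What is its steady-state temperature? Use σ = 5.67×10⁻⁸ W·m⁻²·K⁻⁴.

T ≈ 191 K

At equilibrium, absorbed power = emitted power.
Absorbing cross-section = πr² = 1.750×10⁻⁷ m²; emitting surface = 4πr² = 6.999×10⁻⁷ m² (ratio 4).
(1−a)S·A_cross = εσ·A_surf·T⁴  ⇒  T⁴ = (1−a)S/(4σ).
T⁴ = 0.630·480/(4·5.67×10⁻⁸) = 1.333×10⁹ K⁴.
T = (1.333×10⁹)^(1/4).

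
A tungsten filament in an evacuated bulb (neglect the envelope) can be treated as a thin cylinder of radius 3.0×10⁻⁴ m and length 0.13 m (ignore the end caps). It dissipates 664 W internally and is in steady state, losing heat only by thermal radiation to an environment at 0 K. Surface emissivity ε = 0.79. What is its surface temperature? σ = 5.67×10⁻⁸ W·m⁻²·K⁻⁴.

T ≈ 2790 K

Steady state: internal power = radiated power, P = εσA T⁴.
Radiating area A = 2πrL = 2.450×10⁻⁴ m².
T⁴ = P/(εσA) = 664/(0.79·5.67×10⁻⁸·2.450×10⁻⁴) = 6.049×10¹³ K⁴.
T = (6.049×10¹³)^(1/4).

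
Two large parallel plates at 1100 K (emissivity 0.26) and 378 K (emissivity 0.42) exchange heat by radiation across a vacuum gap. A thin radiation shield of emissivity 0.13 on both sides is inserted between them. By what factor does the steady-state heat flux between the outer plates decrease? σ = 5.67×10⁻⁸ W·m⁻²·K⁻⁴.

factor ≈ 3.75

Without shield: q₀ = σΔ(T⁴)/(1/ε₁+1/ε₂−1) with denominator 5.227.
With shield the two gaps are in series; the resistances add: (1/ε₁+1/ε_s−1)+(1/ε_s+1/ε₂−1) = 10.54+9.073 = 19.61.
Heat-flux ratio q₀/q = 19.61/5.227.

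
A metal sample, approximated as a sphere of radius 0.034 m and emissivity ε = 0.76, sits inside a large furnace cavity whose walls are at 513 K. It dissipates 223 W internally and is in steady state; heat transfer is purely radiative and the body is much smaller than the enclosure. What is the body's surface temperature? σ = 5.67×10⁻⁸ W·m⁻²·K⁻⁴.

T ≈ 808 K

For a small grey body in a large enclosure, net radiated power = εσA(T⁴ − T_w⁴).
Steady state: P = εσA(T⁴ − T_w⁴) with A = 4πr² = 0.01453 m².
T⁴ = P/(εσA) + T_w⁴ = 223/(0.76·5.67×10⁻⁸·0.01453) + (513)⁴
    = 3.562×10¹¹ + 6.926×10¹⁰ = 4.255×10¹¹ K⁴.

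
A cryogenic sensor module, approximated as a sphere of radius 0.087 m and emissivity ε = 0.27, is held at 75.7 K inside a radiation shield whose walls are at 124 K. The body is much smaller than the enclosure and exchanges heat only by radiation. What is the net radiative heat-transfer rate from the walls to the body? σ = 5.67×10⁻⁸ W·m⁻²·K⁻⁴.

For a small grey body in a large enclosure: P_net = εσA(T_body⁴ − T_wall⁴).
A = 4πr² = 0.09511 m²; T_body⁴ − T_wall⁴ = 3.284×10⁷ − 2.364×10⁸ = -2.036×10⁸ K⁴.
|P_net| = 0.27·5.67×10⁻⁸·0.09511·2.036×10⁸.

P_net ≈ 0.296 W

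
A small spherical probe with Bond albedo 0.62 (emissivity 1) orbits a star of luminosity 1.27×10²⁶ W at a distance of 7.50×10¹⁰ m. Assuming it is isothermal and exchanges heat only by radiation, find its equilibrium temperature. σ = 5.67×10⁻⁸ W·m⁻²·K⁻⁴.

First find the stellar flux at distance d: S = L/(4πd²) = 1.27×10²⁶/(4π·(7.50×10¹⁰)²) = 1797 W/m².
For an isothermal sphere, absorbed (1−a)S·πr² = emitted σ·4πr²·T⁴, so T⁴ = (1−a)S/(4σ).
T⁴ = 0.380·1797/(4·5.67×10⁻⁸) = 3.010×10⁹ K⁴.

T ≈ 234 K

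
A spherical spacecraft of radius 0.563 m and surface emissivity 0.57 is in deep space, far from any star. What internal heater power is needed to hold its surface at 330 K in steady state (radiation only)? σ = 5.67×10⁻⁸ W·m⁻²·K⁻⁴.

P = εσ·4πr²·T⁴.
4πr² = 3.983 m²; T⁴ = 1.186×10¹⁰ K⁴.
P = 0.57·5.67×10⁻⁸·3.983·1.186×10¹⁰.

P ≈ 1530 W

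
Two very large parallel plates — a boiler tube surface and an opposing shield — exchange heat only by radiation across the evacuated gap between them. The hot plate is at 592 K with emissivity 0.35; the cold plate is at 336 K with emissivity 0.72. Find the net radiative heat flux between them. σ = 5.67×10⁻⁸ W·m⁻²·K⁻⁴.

q ≈ 1920 W/m²

For two infinite grey parallel plates, q = σ(T₁⁴ − T₂⁴)/(1/ε₁ + 1/ε₂ − 1).
T₁⁴ − T₂⁴ = 1.228×10¹¹ − 1.275×10¹⁰ = 1.101×10¹¹ K⁴.
1/ε₁ + 1/ε₂ − 1 = 2.857 + 1.389 − 1 = 3.246.
q = 5.67×10⁻⁸ × 1.101×10¹¹ / 3.246.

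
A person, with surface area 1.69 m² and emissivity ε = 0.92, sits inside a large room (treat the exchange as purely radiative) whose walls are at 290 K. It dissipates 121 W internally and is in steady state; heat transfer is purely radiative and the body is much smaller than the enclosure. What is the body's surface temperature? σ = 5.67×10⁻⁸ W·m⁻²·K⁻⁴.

T ≈ 303 K

For a small grey body in a large enclosure, net radiated power = εσA(T⁴ − T_w⁴).
Steady state: P = εσA(T⁴ − T_w⁴) with A = 1.69 m².
T⁴ = P/(εσA) + T_w⁴ = 121/(0.92·5.67×10⁻⁸·1.690) + (290)⁴
    = 1.373×10⁹ + 7.073×10⁹ = 8.445×10⁹ K⁴.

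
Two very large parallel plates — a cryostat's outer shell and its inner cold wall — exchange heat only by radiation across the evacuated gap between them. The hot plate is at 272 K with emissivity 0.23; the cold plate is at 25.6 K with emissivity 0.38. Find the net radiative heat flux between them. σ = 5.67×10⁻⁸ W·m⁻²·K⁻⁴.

q ≈ 51.9 W/m²

For two infinite grey parallel plates, q = σ(T₁⁴ − T₂⁴)/(1/ε₁ + 1/ε₂ − 1).
T₁⁴ − T₂⁴ = 5.474×10⁹ − 4.295×10⁵ = 5.473×10⁹ K⁴.
1/ε₁ + 1/ε₂ − 1 = 4.348 + 2.632 − 1 = 5.979.
q = 5.67×10⁻⁸ × 5.473×10⁹ / 5.979.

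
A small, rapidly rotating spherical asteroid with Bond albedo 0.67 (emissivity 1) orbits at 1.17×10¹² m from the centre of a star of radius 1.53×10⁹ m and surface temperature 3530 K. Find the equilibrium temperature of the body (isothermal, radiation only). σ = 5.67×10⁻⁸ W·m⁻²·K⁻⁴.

T ≈ 68.4 K

The star's surface emits σT_*⁴; at distance d the flux is S = σT_*⁴(R_*/d)².
S = 5.67×10⁻⁸·(3530)⁴·(1.53×10⁹/1.17×10¹²)² = 15.06 W/m².
For an isothermal sphere T⁴ = (1−a)S/(4σ) = 2.191×10⁷ K⁴.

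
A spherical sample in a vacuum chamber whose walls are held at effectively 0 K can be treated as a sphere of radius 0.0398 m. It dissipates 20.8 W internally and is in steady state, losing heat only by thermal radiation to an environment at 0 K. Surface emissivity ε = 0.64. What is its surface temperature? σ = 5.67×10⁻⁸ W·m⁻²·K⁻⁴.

T ≈ 412 K

Steady state: internal power = radiated power, P = εσA T⁴.
Radiating area A = 4πr² = 0.01991 m².
T⁴ = P/(εσA) = 20.8/(0.64·5.67×10⁻⁸·0.01991) = 2.880×10¹⁰ K⁴.
T = (2.880×10¹⁰)^(1/4).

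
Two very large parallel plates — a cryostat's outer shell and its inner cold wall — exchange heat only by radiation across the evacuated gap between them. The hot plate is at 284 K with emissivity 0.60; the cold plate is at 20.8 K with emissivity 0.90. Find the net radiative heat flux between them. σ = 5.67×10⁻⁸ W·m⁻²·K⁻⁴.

q ≈ 207 W/m²

For two infinite grey parallel plates, q = σ(T₁⁴ − T₂⁴)/(1/ε₁ + 1/ε₂ − 1).
T₁⁴ − T₂⁴ = 6.505×10⁹ − 1.872×10⁵ = 6.505×10⁹ K⁴.
1/ε₁ + 1/ε₂ − 1 = 1.667 + 1.111 − 1 = 1.778.
q = 5.67×10⁻⁸ × 6.505×10⁹ / 1.778.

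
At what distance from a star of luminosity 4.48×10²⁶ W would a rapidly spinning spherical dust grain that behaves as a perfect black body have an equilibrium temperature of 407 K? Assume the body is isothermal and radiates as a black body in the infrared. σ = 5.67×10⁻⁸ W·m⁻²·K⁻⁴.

For an isothermal black-emitting sphere, (1−a)S·πr² = σ·4πr²·T⁴ ⇒ S = 4σT⁴/(1−a).
S = 4·5.67×10⁻⁸·(407)⁴/1.00 = 6223 W/m².
Flux falls as S = L/(4πd²), so d = √(L/(4πS)) = √(4.48×10²⁶/(4π·6223)).

d ≈ 7.57×10¹⁰ m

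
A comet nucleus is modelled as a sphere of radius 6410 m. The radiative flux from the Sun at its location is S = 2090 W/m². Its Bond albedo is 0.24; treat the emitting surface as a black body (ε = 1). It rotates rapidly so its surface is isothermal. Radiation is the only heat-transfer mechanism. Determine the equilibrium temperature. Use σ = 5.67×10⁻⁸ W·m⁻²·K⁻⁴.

At equilibrium, absorbed power = emitted power.
Absorbing cross-section = πr² = 1.291×10⁸ m²; emitting surface = 4πr² = 5.163×10⁸ m² (ratio 4).
(1−a)S·A_cross = εσ·A_surf·T⁴  ⇒  T⁴ = (1−a)S/(4σ).
T⁴ = 0.760·2090/(4·5.67×10⁻⁸) = 7.004×10⁹ K⁴.
T = (7.004×10⁹)^(1/4).

T ≈ 289 K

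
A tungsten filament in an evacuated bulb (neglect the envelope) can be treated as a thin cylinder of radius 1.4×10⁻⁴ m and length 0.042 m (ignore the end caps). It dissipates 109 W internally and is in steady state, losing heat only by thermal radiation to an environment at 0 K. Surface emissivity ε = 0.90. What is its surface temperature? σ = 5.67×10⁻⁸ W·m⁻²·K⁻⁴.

Steady state: internal power = radiated power, P = εσA T⁴.
Radiating area A = 2πrL = 3.695×10⁻⁵ m².
T⁴ = P/(εσA) = 109/(0.90·5.67×10⁻⁸·3.695×10⁻⁵) = 5.782×10¹³ K⁴.
T = (5.782×10¹³)^(1/4).

T ≈ 2760 K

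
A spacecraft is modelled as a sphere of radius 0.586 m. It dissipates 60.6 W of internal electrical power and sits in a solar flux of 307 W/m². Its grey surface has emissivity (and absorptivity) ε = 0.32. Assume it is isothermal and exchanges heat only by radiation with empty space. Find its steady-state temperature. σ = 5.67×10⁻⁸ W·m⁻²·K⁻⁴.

T ≈ 215 K

At steady state, absorbed solar power + internal power = radiated power.
Absorbed: α·S·A_cross = 0.32·307·1.079 = 106.0 W (cross-section πr²).
Total input = 106.0 + 60.6 = 166.6 W.
Radiated: εσ·A_surf·T⁴ with A_surf = 4πr² = 4.315 m².
T⁴ = 166.6/(0.32·5.67×10⁻⁸·4.315) = 2.128×10⁹ K⁴.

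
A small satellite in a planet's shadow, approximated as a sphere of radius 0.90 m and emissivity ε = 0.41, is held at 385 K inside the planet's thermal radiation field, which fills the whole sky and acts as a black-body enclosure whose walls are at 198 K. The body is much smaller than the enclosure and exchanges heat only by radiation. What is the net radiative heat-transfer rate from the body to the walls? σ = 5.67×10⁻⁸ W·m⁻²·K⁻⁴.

For a small grey body in a large enclosure: P_net = εσA(T_body⁴ − T_wall⁴).
A = 4πr² = 10.18 m²; T_body⁴ − T_wall⁴ = 2.197×10¹⁰ − 1.537×10⁹ = 2.043×10¹⁰ K⁴.
|P_net| = 0.41·5.67×10⁻⁸·10.18·2.043×10¹⁰.

P_net ≈ 4840 W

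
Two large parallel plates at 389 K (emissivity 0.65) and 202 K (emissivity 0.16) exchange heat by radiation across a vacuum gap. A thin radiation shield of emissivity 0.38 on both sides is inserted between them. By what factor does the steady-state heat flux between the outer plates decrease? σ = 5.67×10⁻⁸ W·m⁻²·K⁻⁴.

factor ≈ 1.63

Without shield: q₀ = σΔ(T⁴)/(1/ε₁+1/ε₂−1) with denominator 6.788.
With shield the two gaps are in series; the resistances add: (1/ε₁+1/ε_s−1)+(1/ε_s+1/ε₂−1) = 3.170+7.882 = 11.05.
Heat-flux ratio q₀/q = 11.05/6.788.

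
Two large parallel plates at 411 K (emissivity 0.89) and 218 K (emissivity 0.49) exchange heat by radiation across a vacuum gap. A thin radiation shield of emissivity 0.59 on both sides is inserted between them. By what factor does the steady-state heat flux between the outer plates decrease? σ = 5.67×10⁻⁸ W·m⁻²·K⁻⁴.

Without shield: q₀ = σΔ(T⁴)/(1/ε₁+1/ε₂−1) with denominator 2.164.
With shield the two gaps are in series; the resistances add: (1/ε₁+1/ε_s−1)+(1/ε_s+1/ε₂−1) = 1.819+2.736 = 4.554.
Heat-flux ratio q₀/q = 4.554/2.164.

factor ≈ 2.10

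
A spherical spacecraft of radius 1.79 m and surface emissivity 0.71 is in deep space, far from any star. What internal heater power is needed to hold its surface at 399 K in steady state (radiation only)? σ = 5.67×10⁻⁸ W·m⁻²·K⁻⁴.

P = εσ·4πr²·T⁴.
4πr² = 40.26 m²; T⁴ = 2.534×10¹⁰ K⁴.
P = 0.71·5.67×10⁻⁸·40.26·2.534×10¹⁰.

P ≈ 41100 W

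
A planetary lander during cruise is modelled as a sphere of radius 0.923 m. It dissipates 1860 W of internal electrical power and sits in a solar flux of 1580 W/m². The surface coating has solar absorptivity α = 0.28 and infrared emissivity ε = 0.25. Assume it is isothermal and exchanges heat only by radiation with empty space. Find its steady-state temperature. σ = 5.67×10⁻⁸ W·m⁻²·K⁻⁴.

At steady state, absorbed solar power + internal power = radiated power.
Absorbed: α·S·A_cross = 0.28·1580·2.676 = 1184 W (cross-section πr²).
Total input = 1184 + 1860 = 3044 W.
Radiated: εσ·A_surf·T⁴ with A_surf = 4πr² = 10.71 m².
T⁴ = 3044/(0.25·5.67×10⁻⁸·10.71) = 2.006×10¹⁰ K⁴.

T ≈ 376 K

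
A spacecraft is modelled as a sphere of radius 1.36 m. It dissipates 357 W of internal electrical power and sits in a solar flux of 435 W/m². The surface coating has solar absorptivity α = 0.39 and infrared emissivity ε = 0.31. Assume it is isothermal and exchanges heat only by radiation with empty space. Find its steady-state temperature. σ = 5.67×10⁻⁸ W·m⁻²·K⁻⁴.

T ≈ 239 K

At steady state, absorbed solar power + internal power = radiated power.
Absorbed: α·S·A_cross = 0.39·435·5.811 = 985.8 W (cross-section πr²).
Total input = 985.8 + 357 = 1343 W.
Radiated: εσ·A_surf·T⁴ with A_surf = 4πr² = 23.24 m².
T⁴ = 1343/(0.31·5.67×10⁻⁸·23.24) = 3.287×10⁹ K⁴.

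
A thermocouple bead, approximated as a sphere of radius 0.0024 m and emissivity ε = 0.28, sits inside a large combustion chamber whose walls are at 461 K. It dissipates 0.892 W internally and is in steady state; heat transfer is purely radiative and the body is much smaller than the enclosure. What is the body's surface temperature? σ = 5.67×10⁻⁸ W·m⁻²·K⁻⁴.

T ≈ 952 K

For a small grey body in a large enclosure, net radiated power = εσA(T⁴ − T_w⁴).
Steady state: P = εσA(T⁴ − T_w⁴) with A = 4πr² = 7.238×10⁻⁵ m².
T⁴ = P/(εσA) + T_w⁴ = 0.892/(0.28·5.67×10⁻⁸·7.238×10⁻⁵) + (461)⁴
    = 7.762×10¹¹ + 4.517×10¹⁰ = 8.214×10¹¹ K⁴.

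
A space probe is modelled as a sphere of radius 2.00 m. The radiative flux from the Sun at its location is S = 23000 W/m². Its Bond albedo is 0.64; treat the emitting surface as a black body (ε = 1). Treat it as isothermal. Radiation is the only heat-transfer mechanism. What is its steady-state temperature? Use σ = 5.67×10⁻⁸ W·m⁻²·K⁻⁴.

At equilibrium, absorbed power = emitted power.
Absorbing cross-section = πr² = 12.57 m²; emitting surface = 4πr² = 50.27 m² (ratio 4).
(1−a)S·A_cross = εσ·A_surf·T⁴  ⇒  T⁴ = (1−a)S/(4σ).
T⁴ = 0.360·23000/(4·5.67×10⁻⁸) = 3.651×10¹⁰ K⁴.
T = (3.651×10¹⁰)^(1/4).

T ≈ 437 K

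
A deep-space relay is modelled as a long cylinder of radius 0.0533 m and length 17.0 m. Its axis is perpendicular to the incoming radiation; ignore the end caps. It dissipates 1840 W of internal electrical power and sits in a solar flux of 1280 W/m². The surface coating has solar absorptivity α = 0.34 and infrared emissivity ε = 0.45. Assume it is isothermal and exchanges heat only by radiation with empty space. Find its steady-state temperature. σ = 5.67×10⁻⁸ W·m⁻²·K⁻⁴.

T ≈ 367 K

At steady state, absorbed solar power + internal power = radiated power.
Absorbed: α·S·A_cross = 0.34·1280·1.812 = 788.7 W (cross-section 2rL).
Total input = 788.7 + 1840 = 2629 W.
Radiated: εσ·A_surf·T⁴ with A_surf = 2πrL = 5.693 m².
T⁴ = 2629/(0.45·5.67×10⁻⁸·5.693) = 1.810×10¹⁰ K⁴.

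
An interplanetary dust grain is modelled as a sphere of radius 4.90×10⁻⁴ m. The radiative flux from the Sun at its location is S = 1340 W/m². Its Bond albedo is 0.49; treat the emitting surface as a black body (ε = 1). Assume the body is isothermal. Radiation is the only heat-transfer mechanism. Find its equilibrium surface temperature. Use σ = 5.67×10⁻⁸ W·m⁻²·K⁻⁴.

T ≈ 234 K

At equilibrium, absorbed power = emitted power.
Absorbing cross-section = πr² = 7.543×10⁻⁷ m²; emitting surface = 4πr² = 3.017×10⁻⁶ m² (ratio 4).
(1−a)S·A_cross = εσ·A_surf·T⁴  ⇒  T⁴ = (1−a)S/(4σ).
T⁴ = 0.510·1340/(4·5.67×10⁻⁸) = 3.013×10⁹ K⁴.
T = (3.013×10⁹)^(1/4).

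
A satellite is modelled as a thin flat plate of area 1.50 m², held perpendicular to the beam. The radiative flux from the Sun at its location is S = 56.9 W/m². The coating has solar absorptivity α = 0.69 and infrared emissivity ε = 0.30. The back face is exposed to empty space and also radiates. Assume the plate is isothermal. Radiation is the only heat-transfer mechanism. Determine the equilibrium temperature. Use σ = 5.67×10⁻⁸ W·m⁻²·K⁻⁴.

T ≈ 184 K

At equilibrium, absorbed power = emitted power.
Absorbing cross-section = A = 1.500 m²; emitting surface = 2A = 3.000 m² (ratio 2).
αS·A_cross = εσ·A_surf·T⁴  ⇒  T⁴ = αS/(ε·2σ).
T⁴ = 0.690·56.9/(0.30·2·5.67×10⁻⁸) = 1.154×10⁹ K⁴.
T = (1.154×10⁹)^(1/4).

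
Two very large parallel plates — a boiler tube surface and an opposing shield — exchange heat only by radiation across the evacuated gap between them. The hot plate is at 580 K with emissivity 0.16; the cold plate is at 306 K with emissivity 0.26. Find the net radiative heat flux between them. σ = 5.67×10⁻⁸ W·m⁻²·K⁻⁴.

q ≈ 651 W/m²

For two infinite grey parallel plates, q = σ(T₁⁴ − T₂⁴)/(1/ε₁ + 1/ε₂ − 1).
T₁⁴ − T₂⁴ = 1.132×10¹¹ − 8.768×10⁹ = 1.044×10¹¹ K⁴.
1/ε₁ + 1/ε₂ − 1 = 6.250 + 3.846 − 1 = 9.096.
q = 5.67×10⁻⁸ × 1.044×10¹¹ / 9.096.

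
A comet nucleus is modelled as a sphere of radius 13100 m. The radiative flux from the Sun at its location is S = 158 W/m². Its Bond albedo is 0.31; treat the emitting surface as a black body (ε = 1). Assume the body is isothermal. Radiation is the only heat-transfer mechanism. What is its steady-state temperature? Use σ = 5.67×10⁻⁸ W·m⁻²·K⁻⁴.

T ≈ 148 K

At equilibrium, absorbed power = emitted power.
Absorbing cross-section = πr² = 5.391×10⁸ m²; emitting surface = 4πr² = 2.157×10⁹ m² (ratio 4).
(1−a)S·A_cross = εσ·A_surf·T⁴  ⇒  T⁴ = (1−a)S/(4σ).
T⁴ = 0.690·158/(4·5.67×10⁻⁸) = 4.807×10⁸ K⁴.
T = (4.807×10⁸)^(1/4).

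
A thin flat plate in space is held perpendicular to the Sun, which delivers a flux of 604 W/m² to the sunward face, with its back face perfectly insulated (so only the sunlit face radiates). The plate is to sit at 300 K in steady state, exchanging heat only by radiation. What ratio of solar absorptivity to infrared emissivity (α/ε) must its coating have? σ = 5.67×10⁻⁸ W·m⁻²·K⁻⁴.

Balance: αS·A = εσ·1A·T⁴ ⇒ α/ε = σT⁴/S.
α/ε = 5.67×10⁻⁸·(300)⁴/604 = 5.67×10⁻⁸·8.100×10⁹/604.

α/ε ≈ 0.760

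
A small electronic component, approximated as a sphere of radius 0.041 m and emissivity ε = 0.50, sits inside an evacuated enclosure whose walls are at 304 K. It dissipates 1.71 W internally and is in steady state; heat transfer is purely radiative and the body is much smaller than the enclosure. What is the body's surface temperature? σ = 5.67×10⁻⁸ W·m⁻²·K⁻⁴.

T ≈ 327 K

For a small grey body in a large enclosure, net radiated power = εσA(T⁴ − T_w⁴).
Steady state: P = εσA(T⁴ − T_w⁴) with A = 4πr² = 0.02112 m².
T⁴ = P/(εσA) + T_w⁴ = 1.71/(0.50·5.67×10⁻⁸·0.02112) + (304)⁴
    = 2.855×10⁹ + 8.541×10⁹ = 1.140×10¹⁰ K⁴.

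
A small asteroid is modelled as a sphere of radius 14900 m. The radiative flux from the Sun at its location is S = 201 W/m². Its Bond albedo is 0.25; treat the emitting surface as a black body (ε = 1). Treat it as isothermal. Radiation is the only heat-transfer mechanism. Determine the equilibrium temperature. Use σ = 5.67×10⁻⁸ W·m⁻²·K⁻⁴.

At equilibrium, absorbed power = emitted power.
Absorbing cross-section = πr² = 6.975×10⁸ m²; emitting surface = 4πr² = 2.790×10⁹ m² (ratio 4).
(1−a)S·A_cross = εσ·A_surf·T⁴  ⇒  T⁴ = (1−a)S/(4σ).
T⁴ = 0.750·201/(4·5.67×10⁻⁸) = 6.647×10⁸ K⁴.
T = (6.647×10⁸)^(1/4).

T ≈ 161 K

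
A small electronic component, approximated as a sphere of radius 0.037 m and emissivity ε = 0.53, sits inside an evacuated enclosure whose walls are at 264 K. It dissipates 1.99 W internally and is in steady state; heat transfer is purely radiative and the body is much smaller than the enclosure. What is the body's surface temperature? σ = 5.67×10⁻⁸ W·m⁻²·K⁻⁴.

T ≈ 305 K

For a small grey body in a large enclosure, net radiated power = εσA(T⁴ − T_w⁴).
Steady state: P = εσA(T⁴ − T_w⁴) with A = 4πr² = 0.01720 m².
T⁴ = P/(εσA) + T_w⁴ = 1.99/(0.53·5.67×10⁻⁸·0.01720) + (264)⁴
    = 3.849×10⁹ + 4.858×10⁹ = 8.707×10⁹ K⁴.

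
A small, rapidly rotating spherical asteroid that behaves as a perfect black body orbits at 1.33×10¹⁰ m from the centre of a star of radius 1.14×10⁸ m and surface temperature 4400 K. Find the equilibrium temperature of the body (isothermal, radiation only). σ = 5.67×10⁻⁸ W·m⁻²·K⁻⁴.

The star's surface emits σT_*⁴; at distance d the flux is S = σT_*⁴(R_*/d)².
S = 5.67×10⁻⁸·(4400)⁴·(1.14×10⁸/1.33×10¹⁰)² = 1561 W/m².
For an isothermal sphere T⁴ = (1−a)S/(4σ) = 6.884×10⁹ K⁴.

T ≈ 288 K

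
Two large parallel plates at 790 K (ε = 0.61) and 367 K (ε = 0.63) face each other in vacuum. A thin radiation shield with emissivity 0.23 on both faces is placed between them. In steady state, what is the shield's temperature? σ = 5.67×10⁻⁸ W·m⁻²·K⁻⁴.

In steady state the net flux on the hot side equals that on the cold side.
σ(T₁⁴−T_s⁴)/D₁ = σ(T_s⁴−T₂⁴)/D₂, with D₁ = 1/ε₁+1/ε_s−1 = 4.987, D₂ = 1/ε_s+1/ε₂−1 = 4.935.
Solve for T_s⁴: T_s⁴ = (D₂·T₁⁴ + D₁·T₂⁴)/(D₁+D₂) = 2.028×10¹¹ K⁴.

T_s ≈ 671 K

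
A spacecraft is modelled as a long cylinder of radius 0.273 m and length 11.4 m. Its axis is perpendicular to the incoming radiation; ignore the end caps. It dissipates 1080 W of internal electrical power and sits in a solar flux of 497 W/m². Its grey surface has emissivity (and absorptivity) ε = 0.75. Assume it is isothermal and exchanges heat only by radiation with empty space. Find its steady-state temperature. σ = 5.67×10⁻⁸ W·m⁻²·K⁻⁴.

T ≈ 253 K

At steady state, absorbed solar power + internal power = radiated power.
Absorbed: α·S·A_cross = 0.75·497·6.224 = 2320 W (cross-section 2rL).
Total input = 2320 + 1080 = 3400 W.
Radiated: εσ·A_surf·T⁴ with A_surf = 2πrL = 19.55 m².
T⁴ = 3400/(0.75·5.67×10⁻⁸·19.55) = 4.089×10⁹ K⁴.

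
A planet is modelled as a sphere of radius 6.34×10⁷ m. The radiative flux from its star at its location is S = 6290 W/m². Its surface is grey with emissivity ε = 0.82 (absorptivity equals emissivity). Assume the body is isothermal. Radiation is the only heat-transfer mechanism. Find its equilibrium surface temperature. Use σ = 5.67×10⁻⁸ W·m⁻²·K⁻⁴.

At equilibrium, absorbed power = emitted power.
Absorbing cross-section = πr² = 1.263×10¹⁶ m²; emitting surface = 4πr² = 5.051×10¹⁶ m² (ratio 4).
εS·A_cross = εσ·A_surf·T⁴  ⇒  T⁴ = S/(4σ)   (ε cancels).
T⁴ = 6290/(4·5.67×10⁻⁸) = 2.773×10¹⁰ K⁴.
T = (2.773×10¹⁰)^(1/4).

T ≈ 408 K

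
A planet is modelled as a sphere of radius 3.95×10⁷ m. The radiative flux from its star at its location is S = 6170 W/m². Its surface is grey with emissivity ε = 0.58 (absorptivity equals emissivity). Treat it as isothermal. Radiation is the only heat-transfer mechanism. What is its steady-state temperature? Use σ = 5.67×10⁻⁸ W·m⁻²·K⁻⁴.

T ≈ 406 K

At equilibrium, absorbed power = emitted power.
Absorbing cross-section = πr² = 4.902×10¹⁵ m²; emitting surface = 4πr² = 1.961×10¹⁶ m² (ratio 4).
εS·A_cross = εσ·A_surf·T⁴  ⇒  T⁴ = S/(4σ)   (ε cancels).
T⁴ = 6170/(4·5.67×10⁻⁸) = 2.720×10¹⁰ K⁴.
T = (2.720×10¹⁰)^(1/4).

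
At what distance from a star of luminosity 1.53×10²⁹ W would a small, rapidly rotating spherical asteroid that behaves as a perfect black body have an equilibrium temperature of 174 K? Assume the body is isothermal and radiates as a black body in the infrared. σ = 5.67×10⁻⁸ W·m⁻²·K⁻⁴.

d ≈ 7.65×10¹² m

For an isothermal black-emitting sphere, (1−a)S·πr² = σ·4πr²·T⁴ ⇒ S = 4σT⁴/(1−a).
S = 4·5.67×10⁻⁸·(174)⁴/1.00 = 207.9 W/m².
Flux falls as S = L/(4πd²), so d = √(L/(4πS)) = √(1.53×10²⁹/(4π·207.9)).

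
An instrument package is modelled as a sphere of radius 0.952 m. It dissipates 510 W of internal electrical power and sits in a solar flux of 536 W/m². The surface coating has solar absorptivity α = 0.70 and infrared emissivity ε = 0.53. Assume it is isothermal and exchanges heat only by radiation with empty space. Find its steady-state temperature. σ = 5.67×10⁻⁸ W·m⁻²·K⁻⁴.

At steady state, absorbed solar power + internal power = radiated power.
Absorbed: α·S·A_cross = 0.70·536·2.847 = 1068 W (cross-section πr²).
Total input = 1068 + 510 = 1578 W.
Radiated: εσ·A_surf·T⁴ with A_surf = 4πr² = 11.39 m².
T⁴ = 1578/(0.53·5.67×10⁻⁸·11.39) = 4.612×10⁹ K⁴.

T ≈ 261 K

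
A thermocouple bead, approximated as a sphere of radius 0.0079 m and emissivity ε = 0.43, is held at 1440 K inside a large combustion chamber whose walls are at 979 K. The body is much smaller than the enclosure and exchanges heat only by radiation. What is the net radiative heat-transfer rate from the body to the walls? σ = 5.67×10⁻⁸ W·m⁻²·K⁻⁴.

For a small grey body in a large enclosure: P_net = εσA(T_body⁴ − T_wall⁴).
A = 4πr² = 7.843×10⁻⁴ m²; T_body⁴ − T_wall⁴ = 4.300×10¹² − 9.186×10¹¹ = 3.381×10¹² K⁴.
|P_net| = 0.43·5.67×10⁻⁸·7.843×10⁻⁴·3.381×10¹².

P_net ≈ 64.7 W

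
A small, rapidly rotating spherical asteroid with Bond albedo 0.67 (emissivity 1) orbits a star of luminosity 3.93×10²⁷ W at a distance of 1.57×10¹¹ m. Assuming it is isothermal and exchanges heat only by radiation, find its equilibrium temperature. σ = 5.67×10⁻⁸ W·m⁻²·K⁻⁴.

T ≈ 369 K

First find the stellar flux at distance d: S = L/(4πd²) = 3.93×10²⁷/(4π·(1.57×10¹¹)²) = 12690 W/m².
For an isothermal sphere, absorbed (1−a)S·πr² = emitted σ·4πr²·T⁴, so T⁴ = (1−a)S/(4σ).
T⁴ = 0.330·12690/(4·5.67×10⁻⁸) = 1.846×10¹⁰ K⁴.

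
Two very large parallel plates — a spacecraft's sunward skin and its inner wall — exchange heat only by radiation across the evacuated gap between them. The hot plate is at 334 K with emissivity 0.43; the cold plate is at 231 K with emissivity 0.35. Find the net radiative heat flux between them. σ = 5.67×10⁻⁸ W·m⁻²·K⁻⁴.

q ≈ 130 W/m²

For two infinite grey parallel plates, q = σ(T₁⁴ − T₂⁴)/(1/ε₁ + 1/ε₂ − 1).
T₁⁴ − T₂⁴ = 1.244×10¹⁰ − 2.847×10⁹ = 9.597×10⁹ K⁴.
1/ε₁ + 1/ε₂ − 1 = 2.326 + 2.857 − 1 = 4.183.
q = 5.67×10⁻⁸ × 9.597×10⁹ / 4.183.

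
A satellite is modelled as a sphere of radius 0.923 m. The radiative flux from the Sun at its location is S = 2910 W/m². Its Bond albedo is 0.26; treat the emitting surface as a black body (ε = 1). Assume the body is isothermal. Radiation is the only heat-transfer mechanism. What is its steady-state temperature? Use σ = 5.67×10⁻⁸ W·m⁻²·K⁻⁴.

At equilibrium, absorbed power = emitted power.
Absorbing cross-section = πr² = 2.676 m²; emitting surface = 4πr² = 10.71 m² (ratio 4).
(1−a)S·A_cross = εσ·A_surf·T⁴  ⇒  T⁴ = (1−a)S/(4σ).
T⁴ = 0.740·2910/(4·5.67×10⁻⁸) = 9.495×10⁹ K⁴.
T = (9.495×10⁹)^(1/4).

T ≈ 312 K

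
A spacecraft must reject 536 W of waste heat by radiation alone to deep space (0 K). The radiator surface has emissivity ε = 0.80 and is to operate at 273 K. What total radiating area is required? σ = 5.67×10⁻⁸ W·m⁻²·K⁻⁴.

A ≈ 2.13 m²

P = εσA T⁴ ⇒ A = P/(εσT⁴).
T⁴ = 5.555×10⁹ K⁴.
A = 536/(0.80 × 5.67×10⁻⁸ × 5.555×10⁹).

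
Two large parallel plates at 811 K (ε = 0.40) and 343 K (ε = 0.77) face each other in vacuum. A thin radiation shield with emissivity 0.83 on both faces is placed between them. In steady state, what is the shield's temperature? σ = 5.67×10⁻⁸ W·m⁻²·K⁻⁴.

In steady state the net flux on the hot side equals that on the cold side.
σ(T₁⁴−T_s⁴)/D₁ = σ(T_s⁴−T₂⁴)/D₂, with D₁ = 1/ε₁+1/ε_s−1 = 2.705, D₂ = 1/ε_s+1/ε₂−1 = 1.504.
Solve for T_s⁴: T_s⁴ = (D₂·T₁⁴ + D₁·T₂⁴)/(D₁+D₂) = 1.635×10¹¹ K⁴.

T_s ≈ 636 K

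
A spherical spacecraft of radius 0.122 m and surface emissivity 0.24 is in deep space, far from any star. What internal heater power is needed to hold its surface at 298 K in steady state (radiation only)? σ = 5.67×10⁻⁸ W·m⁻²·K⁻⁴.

P = εσ·4πr²·T⁴.
4πr² = 0.1870 m²; T⁴ = 7.886×10⁹ K⁴.
P = 0.24·5.67×10⁻⁸·0.1870·7.886×10⁹.

P ≈ 20.1 W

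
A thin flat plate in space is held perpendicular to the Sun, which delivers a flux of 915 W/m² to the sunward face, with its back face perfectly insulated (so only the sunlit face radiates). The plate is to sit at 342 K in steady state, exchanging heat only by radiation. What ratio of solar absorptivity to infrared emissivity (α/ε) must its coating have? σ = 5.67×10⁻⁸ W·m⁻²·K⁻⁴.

Balance: αS·A = εσ·1A·T⁴ ⇒ α/ε = σT⁴/S.
α/ε = 5.67×10⁻⁸·(342)⁴/915 = 5.67×10⁻⁸·1.368×10¹⁰/915.

α/ε ≈ 0.848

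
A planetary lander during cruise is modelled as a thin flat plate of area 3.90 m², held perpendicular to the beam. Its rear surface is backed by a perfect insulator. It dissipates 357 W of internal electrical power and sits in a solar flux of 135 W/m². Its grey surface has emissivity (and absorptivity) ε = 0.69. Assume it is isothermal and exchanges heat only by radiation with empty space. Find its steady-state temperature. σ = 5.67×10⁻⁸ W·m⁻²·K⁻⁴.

T ≈ 262 K

At steady state, absorbed solar power + internal power = radiated power.
Absorbed: α·S·A_cross = 0.69·135·3.900 = 363.3 W (cross-section A).
Total input = 363.3 + 357 = 720.3 W.
Radiated: εσ·A_surf·T⁴ with A_surf = A = 3.900 m².
T⁴ = 720.3/(0.69·5.67×10⁻⁸·3.900) = 4.721×10⁹ K⁴.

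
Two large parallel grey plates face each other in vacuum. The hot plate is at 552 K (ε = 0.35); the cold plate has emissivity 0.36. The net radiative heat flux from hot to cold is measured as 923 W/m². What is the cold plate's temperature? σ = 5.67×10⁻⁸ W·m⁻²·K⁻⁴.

q = σ(T₁⁴ − T₂⁴)/(1/ε₁ + 1/ε₂ − 1); denominator = 4.635.
T₂⁴ = T₁⁴ − q·(1/ε₁+1/ε₂−1)/σ = 9.284×10¹⁰ − 923·4.635/5.67×10⁻⁸
    = 1.739×10¹⁰ K⁴.

T₂ ≈ 363 K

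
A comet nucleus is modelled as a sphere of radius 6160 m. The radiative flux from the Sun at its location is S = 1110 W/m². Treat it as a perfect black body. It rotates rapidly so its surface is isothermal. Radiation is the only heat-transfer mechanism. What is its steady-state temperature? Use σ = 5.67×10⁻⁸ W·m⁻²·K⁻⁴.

T ≈ 264 K

At equilibrium, absorbed power = emitted power.
Absorbing cross-section = πr² = 1.192×10⁸ m²; emitting surface = 4πr² = 4.768×10⁸ m² (ratio 4).
S·A_cross = εσ·A_surf·T⁴  ⇒  T⁴ = S/(4σ).
T⁴ = 1.00·1110/(4·5.67×10⁻⁸) = 4.894×10⁹ K⁴.
T = (4.894×10⁹)^(1/4).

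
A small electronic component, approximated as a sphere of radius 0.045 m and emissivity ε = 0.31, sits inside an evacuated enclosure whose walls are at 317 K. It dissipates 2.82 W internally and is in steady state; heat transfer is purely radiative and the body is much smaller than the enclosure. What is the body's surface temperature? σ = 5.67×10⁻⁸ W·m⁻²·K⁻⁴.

T ≈ 358 K

For a small grey body in a large enclosure, net radiated power = εσA(T⁴ − T_w⁴).
Steady state: P = εσA(T⁴ − T_w⁴) with A = 4πr² = 0.02545 m².
T⁴ = P/(εσA) + T_w⁴ = 2.82/(0.31·5.67×10⁻⁸·0.02545) + (317)⁴
    = 6.305×10⁹ + 1.010×10¹⁰ = 1.640×10¹⁰ K⁴.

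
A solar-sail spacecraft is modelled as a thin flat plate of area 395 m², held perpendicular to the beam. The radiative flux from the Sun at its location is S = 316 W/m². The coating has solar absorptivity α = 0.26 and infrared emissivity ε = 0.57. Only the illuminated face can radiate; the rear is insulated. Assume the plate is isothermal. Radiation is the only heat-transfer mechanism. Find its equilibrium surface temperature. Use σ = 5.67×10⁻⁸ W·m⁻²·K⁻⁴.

At equilibrium, absorbed power = emitted power.
Absorbing cross-section = A = 395.0 m²; emitting surface = A = 395.0 m² (ratio 1).
αS·A_cross = εσ·A_surf·T⁴  ⇒  T⁴ = αS/(ε·1σ).
T⁴ = 0.260·316/(0.57·1·5.67×10⁻⁸) = 2.542×10⁹ K⁴.
T = (2.542×10⁹)^(1/4).

T ≈ 225 K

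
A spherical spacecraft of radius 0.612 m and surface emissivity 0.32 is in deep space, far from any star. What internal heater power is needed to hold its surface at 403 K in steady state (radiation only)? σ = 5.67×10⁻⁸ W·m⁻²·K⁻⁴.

P = εσ·4πr²·T⁴.
4πr² = 4.707 m²; T⁴ = 2.638×10¹⁰ K⁴.
P = 0.32·5.67×10⁻⁸·4.707·2.638×10¹⁰.

P ≈ 2250 W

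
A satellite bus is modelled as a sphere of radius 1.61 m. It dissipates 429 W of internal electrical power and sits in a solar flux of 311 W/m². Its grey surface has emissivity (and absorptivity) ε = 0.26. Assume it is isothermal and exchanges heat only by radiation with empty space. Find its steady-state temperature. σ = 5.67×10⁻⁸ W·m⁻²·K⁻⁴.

T ≈ 218 K

At steady state, absorbed solar power + internal power = radiated power.
Absorbed: α·S·A_cross = 0.26·311·8.143 = 658.5 W (cross-section πr²).
Total input = 658.5 + 429 = 1087 W.
Radiated: εσ·A_surf·T⁴ with A_surf = 4πr² = 32.57 m².
T⁴ = 1087/(0.26·5.67×10⁻⁸·32.57) = 2.265×10⁹ K⁴.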